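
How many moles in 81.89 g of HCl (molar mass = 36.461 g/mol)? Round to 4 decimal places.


n = mass / M
n = 81.89 / 36.461
n = 2.24596144 mol, rounded to 4 dp:

2.2460 mol


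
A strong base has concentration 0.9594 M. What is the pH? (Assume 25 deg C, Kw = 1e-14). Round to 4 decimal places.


A strong base dissociates completely, so [OH-] equals the given concentration.
pOH = -log10([OH-]) = -log10(0.9594) = 0.018
pH = 14 - pOH = 14 - 0.018
pH = 13.982, rounded to 4 dp:

13.9820


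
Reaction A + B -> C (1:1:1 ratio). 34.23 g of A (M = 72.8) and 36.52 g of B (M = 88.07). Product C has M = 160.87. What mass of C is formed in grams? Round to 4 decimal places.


Find moles of each reactant; the smaller value is the limiting reagent in a 1:1:1 reaction, so moles_C equals moles of the limiter.
n_A = mass_A / M_A = 34.23 / 72.8 = 0.470192 mol
n_B = mass_B / M_B = 36.52 / 88.07 = 0.41467 mol
Limiting reagent: B (smaller), n_limiting = 0.41467 mol
mass_C = n_limiting * M_C = 0.41467 * 160.87
mass_C = 66.7079629 g, rounded to 4 dp:

66.7080 g


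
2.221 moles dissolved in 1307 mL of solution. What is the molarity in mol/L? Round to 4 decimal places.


Convert volume to liters: V_L = V_mL / 1000.
V_L = 1307 / 1000 = 1.307 L
M = n / V_L = 2.221 / 1.307
M = 1.6993114 mol/L, rounded to 4 dp:

1.6993 mol/L


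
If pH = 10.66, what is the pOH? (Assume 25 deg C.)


At 25 deg C, pH + pOH = 14.
pOH = 14 - pH = 14 - 10.66
pOH = 3.34:

3.34


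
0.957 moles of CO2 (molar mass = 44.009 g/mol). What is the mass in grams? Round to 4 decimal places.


mass = n * M
mass = 0.957 * 44.009
mass = 42.116613 g, rounded to 4 dp:

42.1166 g


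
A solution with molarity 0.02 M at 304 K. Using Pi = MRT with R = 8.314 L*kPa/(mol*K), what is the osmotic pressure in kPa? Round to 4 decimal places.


Osmotic pressure (van't Hoff): Pi = M*R*T.
RT = 8.314 * 304 = 2527.456
Pi = 0.02 * 2527.456
Pi = 50.54912 kPa, rounded to 4 dp:

50.5491 kPa


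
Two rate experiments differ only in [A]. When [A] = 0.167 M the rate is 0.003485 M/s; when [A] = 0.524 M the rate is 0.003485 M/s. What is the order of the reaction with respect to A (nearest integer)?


Rate is proportional to [A]^n, so rate2/rate1 = ([A]2/[A]1)^n. Take logs to solve for n.
rate2/rate1 = 0.003485 / 0.003485 = 1.0
[A]2/[A]1 = 0.524 / 0.167 = 3.1377
n = ln(1.0) / ln(3.1377) = 0.0
Nearest integer order:

0


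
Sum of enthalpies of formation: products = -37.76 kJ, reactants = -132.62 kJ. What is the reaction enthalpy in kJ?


dH_rxn = sum(dH_f products) - sum(dH_f reactants)
dH_rxn = -37.76 - (-132.62)
dH_rxn = 94.86 kJ:

94.86 kJ


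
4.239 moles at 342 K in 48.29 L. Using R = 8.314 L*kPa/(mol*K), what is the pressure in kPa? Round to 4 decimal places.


PV = nRT, solve for P = nRT / V.
nRT = 4.239 * 8.314 * 342 = 12053.1217
P = 12053.1217 / 48.29
P = 249.59870988 kPa, rounded to 4 dp:

249.5987 kPa


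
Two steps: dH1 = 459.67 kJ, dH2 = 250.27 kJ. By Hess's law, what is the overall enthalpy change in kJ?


Hess's law: enthalpy is a state function, so add the step enthalpies.
dH_total = dH1 + dH2 = 459.67 + (250.27)
dH_total = 709.94 kJ:

709.94 kJ


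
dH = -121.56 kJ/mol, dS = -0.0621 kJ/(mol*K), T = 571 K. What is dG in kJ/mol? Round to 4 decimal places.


Gibbs: dG = dH - T*dS (consistent units, dS already in kJ/(mol*K)).
T*dS = 571 * -0.0621 = -35.4591
dG = -121.56 - (-35.4591)
dG = -86.1009 kJ/mol, rounded to 4 dp:

-86.1009 kJ/mol


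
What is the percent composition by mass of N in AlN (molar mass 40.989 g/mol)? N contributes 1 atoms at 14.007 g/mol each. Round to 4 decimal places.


pct = 100 * (n_elem * M_elem) / M_total
mass_contribution = 1 * 14.007 = 14.007 g/mol
pct = 100 * 14.007 / 40.989
pct = 34.17258289 %, rounded to 4 dp:

34.1726 %


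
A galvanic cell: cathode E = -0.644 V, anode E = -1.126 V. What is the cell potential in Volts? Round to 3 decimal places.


Standard cell potential: E_cell = E_cathode - E_anode.
E_cell = -0.644 - (-1.126)
E_cell = 0.482 V, rounded to 3 dp:

0.482 V


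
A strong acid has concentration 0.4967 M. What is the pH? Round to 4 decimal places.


A strong acid dissociates completely, so [H+] equals the given concentration.
pH = -log10([H+]) = -log10(0.4967)
pH = 0.30390584, rounded to 4 dp:

0.3039


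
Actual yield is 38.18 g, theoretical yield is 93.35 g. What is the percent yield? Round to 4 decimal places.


% yield = 100 * actual / theoretical
% yield = 100 * 38.18 / 93.35
% yield = 40.89983931 %, rounded to 4 dp:

40.8998 %


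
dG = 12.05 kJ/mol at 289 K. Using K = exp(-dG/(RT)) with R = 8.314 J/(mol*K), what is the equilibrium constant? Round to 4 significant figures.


dG is in kJ/mol; multiply by 1000 to match R in J/(mol*K).
RT = 8.314 * 289 = 2402.746 J/mol
exponent = -dG*1000 / (RT) = -(12.05*1000) / 2402.746 = -5.01509523
K = exp(-5.01509523)
K = 0.006637, rounded to 4 significant figures:

0.006637


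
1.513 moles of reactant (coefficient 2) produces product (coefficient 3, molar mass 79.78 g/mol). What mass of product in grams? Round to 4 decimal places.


Use the coefficient ratio to convert reactant moles to product moles, then multiply by the product's molar mass.
moles_P = moles_R * (coeff_P / coeff_R) = 1.513 * (3/2) = 2.2695
mass_P = moles_P * M_P = 2.2695 * 79.78
mass_P = 181.06071 g, rounded to 4 dp:

181.0607 g


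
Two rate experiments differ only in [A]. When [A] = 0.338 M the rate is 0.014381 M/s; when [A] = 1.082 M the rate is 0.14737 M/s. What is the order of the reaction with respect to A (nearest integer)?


Rate is proportional to [A]^n, so rate2/rate1 = ([A]2/[A]1)^n. Take logs to solve for n.
rate2/rate1 = 0.14737 / 0.014381 = 10.2475
[A]2/[A]1 = 1.082 / 0.338 = 3.2012
n = ln(10.2475) / ln(3.2012) = 2.0
Nearest integer order:

2


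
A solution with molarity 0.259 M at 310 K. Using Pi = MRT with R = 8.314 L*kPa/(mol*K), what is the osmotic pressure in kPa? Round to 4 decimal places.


Osmotic pressure (van't Hoff): Pi = M*R*T.
RT = 8.314 * 310 = 2577.34
Pi = 0.259 * 2577.34
Pi = 667.53106 kPa, rounded to 4 dp:

667.5311 kPa


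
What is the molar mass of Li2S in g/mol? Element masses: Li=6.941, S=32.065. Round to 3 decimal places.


M = sum(count * atomic_mass) over atoms.
M = 2*6.941 + 1*32.065
M = 13.882 + 32.065
M = 45.947 g/mol, rounded to 3 dp:

45.947 g/mol


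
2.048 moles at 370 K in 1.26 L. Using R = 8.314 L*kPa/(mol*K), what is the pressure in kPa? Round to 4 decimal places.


PV = nRT, solve for P = nRT / V.
nRT = 2.048 * 8.314 * 370 = 6300.0166
P = 6300.0166 / 1.26
P = 5000.0131746 kPa, rounded to 4 dp:

5000.0132 kPa


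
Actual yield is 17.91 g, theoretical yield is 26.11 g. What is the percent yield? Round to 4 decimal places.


% yield = 100 * actual / theoretical
% yield = 100 * 17.91 / 26.11
% yield = 68.59440827 %, rounded to 4 dp:

68.5944 %


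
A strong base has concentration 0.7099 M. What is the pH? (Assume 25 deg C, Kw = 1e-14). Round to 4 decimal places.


A strong base dissociates completely, so [OH-] equals the given concentration.
pOH = -log10([OH-]) = -log10(0.7099) = 0.148803
pH = 14 - pOH = 14 - 0.148803
pH = 13.851197, rounded to 4 dp:

13.8512


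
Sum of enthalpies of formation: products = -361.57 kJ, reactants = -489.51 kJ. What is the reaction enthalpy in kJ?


dH_rxn = sum(dH_f products) - sum(dH_f reactants)
dH_rxn = -361.57 - (-489.51)
dH_rxn = 127.94 kJ:

127.94 kJ


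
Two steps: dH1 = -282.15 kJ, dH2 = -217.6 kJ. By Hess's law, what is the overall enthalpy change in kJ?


Hess's law: enthalpy is a state function, so add the step enthalpies.
dH_total = dH1 + dH2 = -282.15 + (-217.6)
dH_total = -499.75 kJ:

-499.75 kJ


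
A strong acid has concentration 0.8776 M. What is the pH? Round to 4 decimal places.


A strong acid dissociates completely, so [H+] equals the given concentration.
pH = -log10([H+]) = -log10(0.8776)
pH = 0.05670339, rounded to 4 dp:

0.0567


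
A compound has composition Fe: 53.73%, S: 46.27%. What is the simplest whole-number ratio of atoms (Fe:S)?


Assume 100 g of compound, divide each mass% by atomic mass to get moles, then normalize by the smallest to get a raw atom ratio.
Moles per 100 g: Fe: 53.73/55.845 = 0.9621, S: 46.27/32.065 = 1.443
Raw ratio (divide by min = 0.9621): Fe: 1.0, S: 1.5
Multiply by 2 to clear fractions: Fe: 2.0 ~= 2, S: 3.0 ~= 3
Reduce by GCD to get the simplest whole-number ratio:

2:3


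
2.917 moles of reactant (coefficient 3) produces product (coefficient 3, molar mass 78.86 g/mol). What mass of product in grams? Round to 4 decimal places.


Use the coefficient ratio to convert reactant moles to product moles, then multiply by the product's molar mass.
moles_P = moles_R * (coeff_P / coeff_R) = 2.917 * (3/3) = 2.917
mass_P = moles_P * M_P = 2.917 * 78.86
mass_P = 230.03462 g, rounded to 4 dp:

230.0346 g


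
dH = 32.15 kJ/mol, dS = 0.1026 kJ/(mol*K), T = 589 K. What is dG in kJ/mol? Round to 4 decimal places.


Gibbs: dG = dH - T*dS (consistent units, dS already in kJ/(mol*K)).
T*dS = 589 * 0.1026 = 60.4314
dG = 32.15 - (60.4314)
dG = -28.2814 kJ/mol, rounded to 4 dp:

-28.2814 kJ/mol


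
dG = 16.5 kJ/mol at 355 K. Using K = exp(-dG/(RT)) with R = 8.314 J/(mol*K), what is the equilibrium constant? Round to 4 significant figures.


dG is in kJ/mol; multiply by 1000 to match R in J/(mol*K).
RT = 8.314 * 355 = 2951.47 J/mol
exponent = -dG*1000 / (RT) = -(16.5*1000) / 2951.47 = -5.5904346
K = exp(-5.5904346)
K = 0.003733405, rounded to 4 significant figures:

0.003733


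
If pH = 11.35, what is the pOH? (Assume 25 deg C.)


At 25 deg C, pH + pOH = 14.
pOH = 14 - pH = 14 - 11.35
pOH = 2.65:

2.65


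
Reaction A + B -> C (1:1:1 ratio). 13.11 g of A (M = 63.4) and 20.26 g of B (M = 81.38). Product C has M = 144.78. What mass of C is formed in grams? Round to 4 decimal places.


Find moles of each reactant; the smaller value is the limiting reagent in a 1:1:1 reaction, so moles_C equals moles of the limiter.
n_A = mass_A / M_A = 13.11 / 63.4 = 0.206782 mol
n_B = mass_B / M_B = 20.26 / 81.38 = 0.248956 mol
Limiting reagent: A (smaller), n_limiting = 0.206782 mol
mass_C = n_limiting * M_C = 0.206782 * 144.78
mass_C = 29.93789796 g, rounded to 4 dp:

29.9379 g


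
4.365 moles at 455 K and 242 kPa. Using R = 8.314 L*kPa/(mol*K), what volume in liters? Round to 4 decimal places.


PV = nRT, solve for V = nRT / P.
nRT = 4.365 * 8.314 * 455 = 16512.2275
V = 16512.2275 / 242
V = 68.23234504 L, rounded to 4 dp:

68.2323 L


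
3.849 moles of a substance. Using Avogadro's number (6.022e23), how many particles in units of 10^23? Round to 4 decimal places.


N = n * NA, then divide by 1e23 for the requested units.
N / 1e23 = n * 6.022
N / 1e23 = 3.849 * 6.022
N / 1e23 = 23.178678, rounded to 4 dp:

23.1787


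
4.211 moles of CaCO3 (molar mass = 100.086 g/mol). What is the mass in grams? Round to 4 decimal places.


mass = n * M
mass = 4.211 * 100.086
mass = 421.462146 g, rounded to 4 dp:

421.4621 g


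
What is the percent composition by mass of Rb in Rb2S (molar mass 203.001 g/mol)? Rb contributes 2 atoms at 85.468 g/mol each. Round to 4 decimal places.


pct = 100 * (n_elem * M_elem) / M_total
mass_contribution = 2 * 85.468 = 170.936 g/mol
pct = 100 * 170.936 / 203.001
pct = 84.20451131 %, rounded to 4 dp:

84.2045 %


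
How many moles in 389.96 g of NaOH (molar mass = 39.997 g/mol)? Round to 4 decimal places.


n = mass / M
n = 389.96 / 39.997
n = 9.74973123 mol, rounded to 4 dp:

9.7497 mol


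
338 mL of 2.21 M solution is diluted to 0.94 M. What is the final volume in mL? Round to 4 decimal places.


Dilution: M1*V1 = M2*V2, solve for V2.
V2 = M1*V1 / M2
V2 = 2.21 * 338 / 0.94
V2 = 746.98 / 0.94
V2 = 794.65957447 mL, rounded to 4 dp:

794.6596 mL


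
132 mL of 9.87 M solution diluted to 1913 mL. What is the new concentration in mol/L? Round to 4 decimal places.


Dilution: M1*V1 = M2*V2, solve for M2.
M2 = M1*V1 / V2
M2 = 9.87 * 132 / 1913
M2 = 1302.84 / 1913
M2 = 0.68104548 mol/L, rounded to 4 dp:

0.6810 mol/L


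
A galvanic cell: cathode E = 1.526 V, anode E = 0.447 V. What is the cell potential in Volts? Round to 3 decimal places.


Standard cell potential: E_cell = E_cathode - E_anode.
E_cell = 1.526 - (0.447)
E_cell = 1.079 V, rounded to 3 dp:

1.079 V


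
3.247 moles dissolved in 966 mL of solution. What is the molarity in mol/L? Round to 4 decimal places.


Convert volume to liters: V_L = V_mL / 1000.
V_L = 966 / 1000 = 0.966 L
M = n / V_L = 3.247 / 0.966
M = 3.36128364 mol/L, rounded to 4 dp:

3.3613 mol/L


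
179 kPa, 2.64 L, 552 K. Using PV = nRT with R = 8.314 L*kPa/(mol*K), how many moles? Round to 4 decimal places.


PV = nRT, solve for n = PV / (RT).
PV = 179 * 2.64 = 472.56
RT = 8.314 * 552 = 4589.328
n = 472.56 / 4589.328
n = 0.10296932 mol, rounded to 4 dp:

0.1030 mol


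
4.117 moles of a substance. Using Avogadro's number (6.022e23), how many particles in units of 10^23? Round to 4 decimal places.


N = n * NA, then divide by 1e23 for the requested units.
N / 1e23 = n * 6.022
N / 1e23 = 4.117 * 6.022
N / 1e23 = 24.792574, rounded to 4 dp:

24.7926


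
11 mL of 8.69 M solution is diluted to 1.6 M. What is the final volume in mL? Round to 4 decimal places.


Dilution: M1*V1 = M2*V2, solve for V2.
V2 = M1*V1 / M2
V2 = 8.69 * 11 / 1.6
V2 = 95.59 / 1.6
V2 = 59.74375 mL, rounded to 4 dp:

59.7438 mL


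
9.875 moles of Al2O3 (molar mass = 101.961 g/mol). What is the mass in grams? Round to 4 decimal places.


mass = n * M
mass = 9.875 * 101.961
mass = 1006.864875 g, rounded to 4 dp:

1006.8649 g


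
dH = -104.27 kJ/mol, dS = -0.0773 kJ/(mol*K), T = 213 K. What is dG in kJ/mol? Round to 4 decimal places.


Gibbs: dG = dH - T*dS (consistent units, dS already in kJ/(mol*K)).
T*dS = 213 * -0.0773 = -16.4649
dG = -104.27 - (-16.4649)
dG = -87.8051 kJ/mol, rounded to 4 dp:

-87.8051 kJ/mol


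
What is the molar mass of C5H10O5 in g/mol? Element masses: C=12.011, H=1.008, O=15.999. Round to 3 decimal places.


M = sum(count * atomic_mass) over atoms.
M = 5*12.011 + 10*1.008 + 5*15.999
M = 60.055 + 10.08 + 79.995
M = 150.13 g/mol, rounded to 3 dp:

150.130 g/mol


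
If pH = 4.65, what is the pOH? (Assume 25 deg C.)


At 25 deg C, pH + pOH = 14.
pOH = 14 - pH = 14 - 4.65
pOH = 9.35:

9.35


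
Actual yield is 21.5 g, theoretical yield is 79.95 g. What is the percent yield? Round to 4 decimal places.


% yield = 100 * actual / theoretical
% yield = 100 * 21.5 / 79.95
% yield = 26.89180738 %, rounded to 4 dp:

26.8918 %


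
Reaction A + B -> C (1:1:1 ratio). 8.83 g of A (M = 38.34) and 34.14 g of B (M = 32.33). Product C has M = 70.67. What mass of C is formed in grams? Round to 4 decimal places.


Find moles of each reactant; the smaller value is the limiting reagent in a 1:1:1 reaction, so moles_C equals moles of the limiter.
n_A = mass_A / M_A = 8.83 / 38.34 = 0.230308 mol
n_B = mass_B / M_B = 34.14 / 32.33 = 1.055985 mol
Limiting reagent: A (smaller), n_limiting = 0.230308 mol
mass_C = n_limiting * M_C = 0.230308 * 70.67
mass_C = 16.27586636 g, rounded to 4 dp:

16.2759 g


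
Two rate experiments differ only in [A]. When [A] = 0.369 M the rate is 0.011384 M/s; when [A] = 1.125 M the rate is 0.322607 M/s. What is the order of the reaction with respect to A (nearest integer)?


Rate is proportional to [A]^n, so rate2/rate1 = ([A]2/[A]1)^n. Take logs to solve for n.
rate2/rate1 = 0.322607 / 0.011384 = 28.3386
[A]2/[A]1 = 1.125 / 0.369 = 3.0488
n = ln(28.3386) / ln(3.0488) = 3.0
Nearest integer order:

3


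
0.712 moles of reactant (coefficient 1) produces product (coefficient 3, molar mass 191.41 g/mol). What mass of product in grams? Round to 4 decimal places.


Use the coefficient ratio to convert reactant moles to product moles, then multiply by the product's molar mass.
moles_P = moles_R * (coeff_P / coeff_R) = 0.712 * (3/1) = 2.136
mass_P = moles_P * M_P = 2.136 * 191.41
mass_P = 408.85176 g, rounded to 4 dp:

408.8518 g


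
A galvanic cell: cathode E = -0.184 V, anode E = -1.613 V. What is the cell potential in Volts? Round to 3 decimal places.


Standard cell potential: E_cell = E_cathode - E_anode.
E_cell = -0.184 - (-1.613)
E_cell = 1.429 V, rounded to 3 dp:

1.429 V


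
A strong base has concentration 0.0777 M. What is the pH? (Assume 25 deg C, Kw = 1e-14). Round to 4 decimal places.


A strong base dissociates completely, so [OH-] equals the given concentration.
pOH = -log10([OH-]) = -log10(0.0777) = 1.109579
pH = 14 - pOH = 14 - 1.109579
pH = 12.890421, rounded to 4 dp:

12.8904


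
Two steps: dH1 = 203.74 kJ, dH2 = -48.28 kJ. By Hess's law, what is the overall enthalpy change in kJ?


Hess's law: enthalpy is a state function, so add the step enthalpies.
dH_total = dH1 + dH2 = 203.74 + (-48.28)
dH_total = 155.46 kJ:

155.46 kJ


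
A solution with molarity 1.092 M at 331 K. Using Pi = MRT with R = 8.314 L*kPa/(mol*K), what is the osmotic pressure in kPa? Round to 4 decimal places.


Osmotic pressure (van't Hoff): Pi = M*R*T.
RT = 8.314 * 331 = 2751.934
Pi = 1.092 * 2751.934
Pi = 3005.111928 kPa, rounded to 4 dp:

3005.1119 kPa


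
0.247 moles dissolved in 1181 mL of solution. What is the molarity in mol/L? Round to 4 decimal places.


Convert volume to liters: V_L = V_mL / 1000.
V_L = 1181 / 1000 = 1.181 L
M = n / V_L = 0.247 / 1.181
M = 0.20914479 mol/L, rounded to 4 dp:

0.2091 mol/L


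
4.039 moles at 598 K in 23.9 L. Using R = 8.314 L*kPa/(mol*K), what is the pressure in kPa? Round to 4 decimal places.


PV = nRT, solve for P = nRT / V.
nRT = 4.039 * 8.314 * 598 = 20080.9871
P = 20080.9871 / 23.9
P = 840.20866527 kPa, rounded to 4 dp:

840.2087 kPa


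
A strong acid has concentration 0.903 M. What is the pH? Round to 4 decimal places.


A strong acid dissociates completely, so [H+] equals the given concentration.
pH = -log10([H+]) = -log10(0.903)
pH = 0.04431225, rounded to 4 dp:

0.0443


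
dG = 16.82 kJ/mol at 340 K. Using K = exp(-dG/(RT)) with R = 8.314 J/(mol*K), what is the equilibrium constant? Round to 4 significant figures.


dG is in kJ/mol; multiply by 1000 to match R in J/(mol*K).
RT = 8.314 * 340 = 2826.76 J/mol
exponent = -dG*1000 / (RT) = -(16.82*1000) / 2826.76 = -5.95027523
K = exp(-5.95027523)
K = 0.0026051234, rounded to 4 significant figures:

0.002605


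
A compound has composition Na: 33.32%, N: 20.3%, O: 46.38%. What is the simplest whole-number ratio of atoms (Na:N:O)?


Assume 100 g of compound, divide each mass% by atomic mass to get moles, then normalize by the smallest to get a raw atom ratio.
Moles per 100 g: Na: 33.32/22.99 = 1.4493, N: 20.3/14.007 = 1.4493, O: 46.38/15.999 = 2.8989
Raw ratio (divide by min = 1.4493): Na: 1.0, N: 1.0, O: 2.0
Multiply by 1 to clear fractions: Na: 1.0 ~= 1, N: 1.0 ~= 1, O: 2.0 ~= 2
Reduce by GCD to get the simplest whole-number ratio:

1:1:2


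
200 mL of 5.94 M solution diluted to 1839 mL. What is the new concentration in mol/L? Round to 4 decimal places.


Dilution: M1*V1 = M2*V2, solve for M2.
M2 = M1*V1 / V2
M2 = 5.94 * 200 / 1839
M2 = 1188.0 / 1839
M2 = 0.64600326 mol/L, rounded to 4 dp:

0.6460 mol/L


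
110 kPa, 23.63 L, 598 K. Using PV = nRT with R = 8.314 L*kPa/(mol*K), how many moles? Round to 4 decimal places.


PV = nRT, solve for n = PV / (RT).
PV = 110 * 23.63 = 2599.3
RT = 8.314 * 598 = 4971.772
n = 2599.3 / 4971.772
n = 0.52281159 mol, rounded to 4 dp:

0.5228 mol


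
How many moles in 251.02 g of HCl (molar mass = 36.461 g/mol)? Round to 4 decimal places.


n = mass / M
n = 251.02 / 36.461
n = 6.88461644 mol, rounded to 4 dp:

6.8846 mol


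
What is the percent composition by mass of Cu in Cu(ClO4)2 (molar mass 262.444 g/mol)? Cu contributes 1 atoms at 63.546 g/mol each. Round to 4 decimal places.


pct = 100 * (n_elem * M_elem) / M_total
mass_contribution = 1 * 63.546 = 63.546 g/mol
pct = 100 * 63.546 / 262.444
pct = 24.21316548 %, rounded to 4 dp:

24.2132 %


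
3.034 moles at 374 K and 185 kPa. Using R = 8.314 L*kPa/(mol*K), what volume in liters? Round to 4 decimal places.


PV = nRT, solve for V = nRT / P.
nRT = 3.034 * 8.314 * 374 = 9434.0288
V = 9434.0288 / 185
V = 50.99475027 L, rounded to 4 dp:

50.9948 L


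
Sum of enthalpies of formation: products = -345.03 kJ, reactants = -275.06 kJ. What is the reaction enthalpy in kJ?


dH_rxn = sum(dH_f products) - sum(dH_f reactants)
dH_rxn = -345.03 - (-275.06)
dH_rxn = -69.97 kJ:

-69.97 kJ


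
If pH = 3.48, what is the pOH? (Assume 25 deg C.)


At 25 deg C, pH + pOH = 14.
pOH = 14 - pH = 14 - 3.48
pOH = 10.52:

10.52


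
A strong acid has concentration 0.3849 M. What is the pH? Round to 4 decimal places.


A strong acid dissociates completely, so [H+] equals the given concentration.
pH = -log10([H+]) = -log10(0.3849)
pH = 0.41465209, rounded to 4 dp:

0.4147


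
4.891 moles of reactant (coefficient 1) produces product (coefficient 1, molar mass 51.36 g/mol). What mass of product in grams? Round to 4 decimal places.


Use the coefficient ratio to convert reactant moles to product moles, then multiply by the product's molar mass.
moles_P = moles_R * (coeff_P / coeff_R) = 4.891 * (1/1) = 4.891
mass_P = moles_P * M_P = 4.891 * 51.36
mass_P = 251.20176 g, rounded to 4 dp:

251.2018 g


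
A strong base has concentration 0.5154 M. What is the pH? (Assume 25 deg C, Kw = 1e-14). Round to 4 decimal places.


A strong base dissociates completely, so [OH-] equals the given concentration.
pOH = -log10([OH-]) = -log10(0.5154) = 0.287856
pH = 14 - pOH = 14 - 0.287856
pH = 13.712144, rounded to 4 dp:

13.7121


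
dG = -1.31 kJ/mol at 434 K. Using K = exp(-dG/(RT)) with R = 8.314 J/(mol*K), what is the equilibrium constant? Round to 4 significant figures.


dG is in kJ/mol; multiply by 1000 to match R in J/(mol*K).
RT = 8.314 * 434 = 3608.276 J/mol
exponent = -dG*1000 / (RT) = -(-1.31*1000) / 3608.276 = 0.36305427
K = exp(0.36305427)
K = 1.4377139, rounded to 4 significant figures:

1.438


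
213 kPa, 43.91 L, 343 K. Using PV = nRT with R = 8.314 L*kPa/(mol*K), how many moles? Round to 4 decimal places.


PV = nRT, solve for n = PV / (RT).
PV = 213 * 43.91 = 9352.83
RT = 8.314 * 343 = 2851.702
n = 9352.83 / 2851.702
n = 3.2797361 mol, rounded to 4 dp:

3.2797 mol


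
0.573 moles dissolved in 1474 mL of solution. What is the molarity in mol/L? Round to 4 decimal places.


Convert volume to liters: V_L = V_mL / 1000.
V_L = 1474 / 1000 = 1.474 L
M = n / V_L = 0.573 / 1.474
M = 0.38873813 mol/L, rounded to 4 dp:

0.3887 mol/L


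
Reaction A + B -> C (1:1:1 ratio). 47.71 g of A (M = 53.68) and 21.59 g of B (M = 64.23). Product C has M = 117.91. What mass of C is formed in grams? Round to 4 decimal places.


Find moles of each reactant; the smaller value is the limiting reagent in a 1:1:1 reaction, so moles_C equals moles of the limiter.
n_A = mass_A / M_A = 47.71 / 53.68 = 0.888785 mol
n_B = mass_B / M_B = 21.59 / 64.23 = 0.336136 mol
Limiting reagent: B (smaller), n_limiting = 0.336136 mol
mass_C = n_limiting * M_C = 0.336136 * 117.91
mass_C = 39.63379576 g, rounded to 4 dp:

39.6338 g


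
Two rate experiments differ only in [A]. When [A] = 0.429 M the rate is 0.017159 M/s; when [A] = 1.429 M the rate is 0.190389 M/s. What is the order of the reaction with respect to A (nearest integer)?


Rate is proportional to [A]^n, so rate2/rate1 = ([A]2/[A]1)^n. Take logs to solve for n.
rate2/rate1 = 0.190389 / 0.017159 = 11.0956
[A]2/[A]1 = 1.429 / 0.429 = 3.331
n = ln(11.0956) / ln(3.331) = 2.0
Nearest integer order:

2


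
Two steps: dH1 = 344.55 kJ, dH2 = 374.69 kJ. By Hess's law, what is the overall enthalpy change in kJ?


Hess's law: enthalpy is a state function, so add the step enthalpies.
dH_total = dH1 + dH2 = 344.55 + (374.69)
dH_total = 719.24 kJ:

719.24 kJ


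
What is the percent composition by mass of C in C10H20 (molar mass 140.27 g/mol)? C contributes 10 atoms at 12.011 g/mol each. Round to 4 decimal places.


pct = 100 * (n_elem * M_elem) / M_total
mass_contribution = 10 * 12.011 = 120.11 g/mol
pct = 100 * 120.11 / 140.27
pct = 85.62771797 %, rounded to 4 dp:

85.6277 %


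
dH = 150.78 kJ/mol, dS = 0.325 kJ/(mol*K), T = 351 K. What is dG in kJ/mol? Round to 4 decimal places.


Gibbs: dG = dH - T*dS (consistent units, dS already in kJ/(mol*K)).
T*dS = 351 * 0.325 = 114.075
dG = 150.78 - (114.075)
dG = 36.705 kJ/mol, rounded to 4 dp:

36.7050 kJ/mol


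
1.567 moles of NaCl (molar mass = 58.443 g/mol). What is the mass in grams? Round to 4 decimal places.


mass = n * M
mass = 1.567 * 58.443
mass = 91.580181 g, rounded to 4 dp:

91.5802 g


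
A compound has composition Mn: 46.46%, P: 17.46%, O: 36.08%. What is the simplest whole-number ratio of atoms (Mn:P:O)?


Assume 100 g of compound, divide each mass% by atomic mass to get moles, then normalize by the smallest to get a raw atom ratio.
Moles per 100 g: Mn: 46.46/54.938 = 0.8457, P: 17.46/30.974 = 0.5637, O: 36.08/15.999 = 2.2551
Raw ratio (divide by min = 0.5637): Mn: 1.5, P: 1.0, O: 4.001
Multiply by 2 to clear fractions: Mn: 3.0 ~= 3, P: 2.0 ~= 2, O: 8.001 ~= 8
Reduce by GCD to get the simplest whole-number ratio:

3:2:8


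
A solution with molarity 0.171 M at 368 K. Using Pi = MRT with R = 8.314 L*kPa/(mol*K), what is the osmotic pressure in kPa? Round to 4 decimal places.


Osmotic pressure (van't Hoff): Pi = M*R*T.
RT = 8.314 * 368 = 3059.552
Pi = 0.171 * 3059.552
Pi = 523.183392 kPa, rounded to 4 dp:

523.1834 kPa


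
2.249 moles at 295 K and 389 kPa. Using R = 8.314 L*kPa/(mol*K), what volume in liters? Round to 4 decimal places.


PV = nRT, solve for V = nRT / P.
nRT = 2.249 * 8.314 * 295 = 5515.9649
V = 5515.9649 / 389
V = 14.17985835 L, rounded to 4 dp:

14.1799 L


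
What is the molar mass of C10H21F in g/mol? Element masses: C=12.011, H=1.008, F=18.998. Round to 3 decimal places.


M = sum(count * atomic_mass) over atoms.
M = 10*12.011 + 21*1.008 + 1*18.998
M = 120.11 + 21.168 + 18.998
M = 160.276 g/mol, rounded to 3 dp:

160.276 g/mol


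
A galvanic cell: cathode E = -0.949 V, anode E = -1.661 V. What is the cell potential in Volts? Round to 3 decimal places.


Standard cell potential: E_cell = E_cathode - E_anode.
E_cell = -0.949 - (-1.661)
E_cell = 0.712 V, rounded to 3 dp:

0.712 V


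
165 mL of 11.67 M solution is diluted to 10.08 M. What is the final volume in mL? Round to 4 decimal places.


Dilution: M1*V1 = M2*V2, solve for V2.
V2 = M1*V1 / M2
V2 = 11.67 * 165 / 10.08
V2 = 1925.55 / 10.08
V2 = 191.02678571 mL, rounded to 4 dp:

191.0268 mL


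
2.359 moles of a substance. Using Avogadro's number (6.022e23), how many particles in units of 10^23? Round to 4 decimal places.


N = n * NA, then divide by 1e23 for the requested units.
N / 1e23 = n * 6.022
N / 1e23 = 2.359 * 6.022
N / 1e23 = 14.205898, rounded to 4 dp:

14.2059


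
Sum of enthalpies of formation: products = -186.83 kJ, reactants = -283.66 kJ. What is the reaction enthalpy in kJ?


dH_rxn = sum(dH_f products) - sum(dH_f reactants)
dH_rxn = -186.83 - (-283.66)
dH_rxn = 96.83 kJ:

96.83 kJ


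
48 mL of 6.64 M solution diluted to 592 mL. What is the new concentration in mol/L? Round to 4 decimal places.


Dilution: M1*V1 = M2*V2, solve for M2.
M2 = M1*V1 / V2
M2 = 6.64 * 48 / 592
M2 = 318.72 / 592
M2 = 0.53837838 mol/L, rounded to 4 dp:

0.5384 mol/L


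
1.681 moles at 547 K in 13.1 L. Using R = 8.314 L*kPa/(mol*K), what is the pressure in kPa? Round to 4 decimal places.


PV = nRT, solve for P = nRT / V.
nRT = 1.681 * 8.314 * 547 = 7644.7812
P = 7644.7812 / 13.1
P = 583.57108397 kPa, rounded to 4 dp:

583.5711 kPa


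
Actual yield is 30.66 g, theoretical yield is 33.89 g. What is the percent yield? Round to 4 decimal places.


% yield = 100 * actual / theoretical
% yield = 100 * 30.66 / 33.89
% yield = 90.46916495 %, rounded to 4 dp:

90.4692 %


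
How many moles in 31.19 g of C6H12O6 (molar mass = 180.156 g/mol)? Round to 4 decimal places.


n = mass / M
n = 31.19 / 180.156
n = 0.17312773 mol, rounded to 4 dp:

0.1731 mol


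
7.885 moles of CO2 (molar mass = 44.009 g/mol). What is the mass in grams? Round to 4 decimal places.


mass = n * M
mass = 7.885 * 44.009
mass = 347.010965 g, rounded to 4 dp:

347.0110 g


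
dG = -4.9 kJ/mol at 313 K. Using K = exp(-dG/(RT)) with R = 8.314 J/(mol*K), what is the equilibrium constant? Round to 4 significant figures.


dG is in kJ/mol; multiply by 1000 to match R in J/(mol*K).
RT = 8.314 * 313 = 2602.282 J/mol
exponent = -dG*1000 / (RT) = -(-4.9*1000) / 2602.282 = 1.88296272
K = exp(1.88296272)
K = 6.5729499, rounded to 4 significant figures:

6.573


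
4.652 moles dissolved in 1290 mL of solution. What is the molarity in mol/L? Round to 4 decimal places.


Convert volume to liters: V_L = V_mL / 1000.
V_L = 1290 / 1000 = 1.29 L
M = n / V_L = 4.652 / 1.29
M = 3.60620155 mol/L, rounded to 4 dp:

3.6062 mol/L


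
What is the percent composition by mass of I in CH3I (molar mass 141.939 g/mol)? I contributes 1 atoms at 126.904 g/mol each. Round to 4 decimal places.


pct = 100 * (n_elem * M_elem) / M_total
mass_contribution = 1 * 126.904 = 126.904 g/mol
pct = 100 * 126.904 / 141.939
pct = 89.4074215 %, rounded to 4 dp:

89.4074 %


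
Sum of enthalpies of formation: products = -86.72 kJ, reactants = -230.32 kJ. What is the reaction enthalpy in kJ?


dH_rxn = sum(dH_f products) - sum(dH_f reactants)
dH_rxn = -86.72 - (-230.32)
dH_rxn = 143.6 kJ:

143.60 kJ


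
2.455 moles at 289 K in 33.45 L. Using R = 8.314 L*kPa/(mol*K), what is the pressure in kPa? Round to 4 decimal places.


PV = nRT, solve for P = nRT / V.
nRT = 2.455 * 8.314 * 289 = 5898.7414
P = 5898.7414 / 33.45
P = 176.34503438 kPa, rounded to 4 dp:

176.3450 kPa


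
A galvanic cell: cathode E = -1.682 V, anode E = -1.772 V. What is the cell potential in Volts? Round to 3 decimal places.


Standard cell potential: E_cell = E_cathode - E_anode.
E_cell = -1.682 - (-1.772)
E_cell = 0.09 V, rounded to 3 dp:

0.090 V


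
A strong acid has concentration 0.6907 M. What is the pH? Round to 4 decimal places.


A strong acid dissociates completely, so [H+] equals the given concentration.
pH = -log10([H+]) = -log10(0.6907)
pH = 0.16071054, rounded to 4 dp:

0.1607


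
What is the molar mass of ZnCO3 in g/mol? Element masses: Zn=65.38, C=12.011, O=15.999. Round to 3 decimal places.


M = sum(count * atomic_mass) over atoms.
M = 1*65.38 + 1*12.011 + 3*15.999
M = 65.38 + 12.011 + 47.997
M = 125.388 g/mol, rounded to 3 dp:

125.388 g/mol


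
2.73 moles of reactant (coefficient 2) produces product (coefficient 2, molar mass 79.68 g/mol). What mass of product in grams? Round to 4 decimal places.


Use the coefficient ratio to convert reactant moles to product moles, then multiply by the product's molar mass.
moles_P = moles_R * (coeff_P / coeff_R) = 2.73 * (2/2) = 2.73
mass_P = moles_P * M_P = 2.73 * 79.68
mass_P = 217.5264 g, rounded to 4 dp:

217.5264 g


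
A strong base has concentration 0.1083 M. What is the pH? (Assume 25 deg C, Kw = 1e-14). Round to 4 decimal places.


A strong base dissociates completely, so [OH-] equals the given concentration.
pOH = -log10([OH-]) = -log10(0.1083) = 0.965372
pH = 14 - pOH = 14 - 0.965372
pH = 13.034628, rounded to 4 dp:

13.0346


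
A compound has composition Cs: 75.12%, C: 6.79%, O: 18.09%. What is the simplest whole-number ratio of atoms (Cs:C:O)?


Assume 100 g of compound, divide each mass% by atomic mass to get moles, then normalize by the smallest to get a raw atom ratio.
Moles per 100 g: Cs: 75.12/132.905 = 0.5652, C: 6.79/12.011 = 0.5653, O: 18.09/15.999 = 1.1307
Raw ratio (divide by min = 0.5652): Cs: 1.0, C: 1.0, O: 2.0
Multiply by 1 to clear fractions: Cs: 1.0 ~= 1, C: 1.0 ~= 1, O: 2.0 ~= 2
Reduce by GCD to get the simplest whole-number ratio:

1:1:2


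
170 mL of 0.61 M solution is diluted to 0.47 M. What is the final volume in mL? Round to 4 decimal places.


Dilution: M1*V1 = M2*V2, solve for V2.
V2 = M1*V1 / M2
V2 = 0.61 * 170 / 0.47
V2 = 103.7 / 0.47
V2 = 220.63829787 mL, rounded to 4 dp:

220.6383 mL


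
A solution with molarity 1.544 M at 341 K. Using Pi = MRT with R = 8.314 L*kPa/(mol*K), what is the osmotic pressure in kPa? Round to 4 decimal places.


Osmotic pressure (van't Hoff): Pi = M*R*T.
RT = 8.314 * 341 = 2835.074
Pi = 1.544 * 2835.074
Pi = 4377.354256 kPa, rounded to 4 dp:

4377.3543 kPa


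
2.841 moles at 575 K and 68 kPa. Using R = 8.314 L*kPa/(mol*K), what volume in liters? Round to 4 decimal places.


PV = nRT, solve for V = nRT / P.
nRT = 2.841 * 8.314 * 575 = 13581.5426
V = 13581.5426 / 68
V = 199.72856765 L, rounded to 4 dp:

199.7286 L


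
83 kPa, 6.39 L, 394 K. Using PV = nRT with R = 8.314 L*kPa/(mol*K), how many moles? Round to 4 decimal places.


PV = nRT, solve for n = PV / (RT).
PV = 83 * 6.39 = 530.37
RT = 8.314 * 394 = 3275.716
n = 530.37 / 3275.716
n = 0.16190964 mol, rounded to 4 dp:

0.1619 mol


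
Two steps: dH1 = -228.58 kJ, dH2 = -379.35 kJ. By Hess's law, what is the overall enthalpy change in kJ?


Hess's law: enthalpy is a state function, so add the step enthalpies.
dH_total = dH1 + dH2 = -228.58 + (-379.35)
dH_total = -607.93 kJ:

-607.93 kJ


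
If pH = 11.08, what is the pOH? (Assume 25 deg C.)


At 25 deg C, pH + pOH = 14.
pOH = 14 - pH = 14 - 11.08
pOH = 2.92:

2.92


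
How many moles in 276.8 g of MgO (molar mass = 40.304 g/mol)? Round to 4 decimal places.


n = mass / M
n = 276.8 / 40.304
n = 6.86780468 mol, rounded to 4 dp:

6.8678 mol


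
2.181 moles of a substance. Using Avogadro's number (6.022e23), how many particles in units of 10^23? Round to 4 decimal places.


N = n * NA, then divide by 1e23 for the requested units.
N / 1e23 = n * 6.022
N / 1e23 = 2.181 * 6.022
N / 1e23 = 13.133982, rounded to 4 dp:

13.1340


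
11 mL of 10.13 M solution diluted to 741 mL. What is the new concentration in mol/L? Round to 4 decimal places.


Dilution: M1*V1 = M2*V2, solve for M2.
M2 = M1*V1 / V2
M2 = 10.13 * 11 / 741
M2 = 111.43 / 741
M2 = 0.15037787 mol/L, rounded to 4 dp:

0.1504 mol/L


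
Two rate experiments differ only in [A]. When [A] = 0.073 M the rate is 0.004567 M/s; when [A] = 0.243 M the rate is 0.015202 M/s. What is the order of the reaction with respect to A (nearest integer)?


Rate is proportional to [A]^n, so rate2/rate1 = ([A]2/[A]1)^n. Take logs to solve for n.
rate2/rate1 = 0.015202 / 0.004567 = 3.3287
[A]2/[A]1 = 0.243 / 0.073 = 3.3288
n = ln(3.3287) / ln(3.3288) = 1.0
Nearest integer order:

1


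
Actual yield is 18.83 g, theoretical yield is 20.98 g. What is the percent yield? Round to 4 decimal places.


% yield = 100 * actual / theoretical
% yield = 100 * 18.83 / 20.98
% yield = 89.7521449 %, rounded to 4 dp:

89.7521 %


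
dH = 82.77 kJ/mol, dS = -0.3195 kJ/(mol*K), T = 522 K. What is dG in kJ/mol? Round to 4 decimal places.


Gibbs: dG = dH - T*dS (consistent units, dS already in kJ/(mol*K)).
T*dS = 522 * -0.3195 = -166.779
dG = 82.77 - (-166.779)
dG = 249.549 kJ/mol, rounded to 4 dp:

249.5490 kJ/mol


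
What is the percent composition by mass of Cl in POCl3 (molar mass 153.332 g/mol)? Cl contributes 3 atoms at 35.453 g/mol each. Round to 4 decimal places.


pct = 100 * (n_elem * M_elem) / M_total
mass_contribution = 3 * 35.453 = 106.359 g/mol
pct = 100 * 106.359 / 153.332
pct = 69.36516839 %, rounded to 4 dp:

69.3652 %


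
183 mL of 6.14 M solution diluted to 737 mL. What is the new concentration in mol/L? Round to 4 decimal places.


Dilution: M1*V1 = M2*V2, solve for M2.
M2 = M1*V1 / V2
M2 = 6.14 * 183 / 737
M2 = 1123.62 / 737
M2 = 1.52458616 mol/L, rounded to 4 dp:

1.5246 mol/L


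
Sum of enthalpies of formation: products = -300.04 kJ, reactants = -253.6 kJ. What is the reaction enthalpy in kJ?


dH_rxn = sum(dH_f products) - sum(dH_f reactants)
dH_rxn = -300.04 - (-253.6)
dH_rxn = -46.44 kJ:

-46.44 kJ


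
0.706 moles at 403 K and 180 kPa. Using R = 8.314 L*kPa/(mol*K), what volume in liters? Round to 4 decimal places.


PV = nRT, solve for V = nRT / P.
nRT = 0.706 * 8.314 * 403 = 2365.4827
V = 2365.4827 / 180
V = 13.14157056 L, rounded to 4 dp:

13.1416 L


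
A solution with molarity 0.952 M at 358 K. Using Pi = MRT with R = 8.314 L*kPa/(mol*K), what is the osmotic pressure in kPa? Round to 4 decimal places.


Osmotic pressure (van't Hoff): Pi = M*R*T.
RT = 8.314 * 358 = 2976.412
Pi = 0.952 * 2976.412
Pi = 2833.544224 kPa, rounded to 4 dp:

2833.5442 kPa


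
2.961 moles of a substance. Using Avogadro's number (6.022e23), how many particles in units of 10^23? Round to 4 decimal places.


N = n * NA, then divide by 1e23 for the requested units.
N / 1e23 = n * 6.022
N / 1e23 = 2.961 * 6.022
N / 1e23 = 17.831142, rounded to 4 dp:

17.8311


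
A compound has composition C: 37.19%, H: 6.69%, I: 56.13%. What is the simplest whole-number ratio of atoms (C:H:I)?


Assume 100 g of compound, divide each mass% by atomic mass to get moles, then normalize by the smallest to get a raw atom ratio.
Moles per 100 g: C: 37.19/12.011 = 3.0963, H: 6.69/1.008 = 6.6369, I: 56.13/126.904 = 0.4423
Raw ratio (divide by min = 0.4423): C: 7.0, H: 15.005, I: 1.0
Multiply by 1 to clear fractions: C: 7.0 ~= 7, H: 15.005 ~= 15, I: 1.0 ~= 1
Reduce by GCD to get the simplest whole-number ratio:

7:15:1


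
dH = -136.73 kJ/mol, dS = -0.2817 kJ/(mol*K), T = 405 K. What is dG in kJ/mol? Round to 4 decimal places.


Gibbs: dG = dH - T*dS (consistent units, dS already in kJ/(mol*K)).
T*dS = 405 * -0.2817 = -114.0885
dG = -136.73 - (-114.0885)
dG = -22.6415 kJ/mol, rounded to 4 dp:

-22.6415 kJ/mol


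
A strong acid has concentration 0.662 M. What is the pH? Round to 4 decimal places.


A strong acid dissociates completely, so [H+] equals the given concentration.
pH = -log10([H+]) = -log10(0.662)
pH = 0.17914201, rounded to 4 dp:

0.1791


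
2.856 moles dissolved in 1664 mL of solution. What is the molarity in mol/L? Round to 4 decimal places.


Convert volume to liters: V_L = V_mL / 1000.
V_L = 1664 / 1000 = 1.664 L
M = n / V_L = 2.856 / 1.664
M = 1.71634615 mol/L, rounded to 4 dp:

1.7163 mol/L


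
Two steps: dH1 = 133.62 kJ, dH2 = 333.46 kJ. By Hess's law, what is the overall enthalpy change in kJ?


Hess's law: enthalpy is a state function, so add the step enthalpies.
dH_total = dH1 + dH2 = 133.62 + (333.46)
dH_total = 467.08 kJ:

467.08 kJ


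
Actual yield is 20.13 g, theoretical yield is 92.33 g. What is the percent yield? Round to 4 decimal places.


% yield = 100 * actual / theoretical
% yield = 100 * 20.13 / 92.33
% yield = 21.80223113 %, rounded to 4 dp:

21.8022 %


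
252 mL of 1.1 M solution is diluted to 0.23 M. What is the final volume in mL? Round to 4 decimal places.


Dilution: M1*V1 = M2*V2, solve for V2.
V2 = M1*V1 / M2
V2 = 1.1 * 252 / 0.23
V2 = 277.2 / 0.23
V2 = 1205.2173913 mL, rounded to 4 dp:

1205.2174 mL


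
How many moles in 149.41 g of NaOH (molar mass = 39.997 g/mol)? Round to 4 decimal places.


n = mass / M
n = 149.41 / 39.997
n = 3.73553016 mol, rounded to 4 dp:

3.7355 mol


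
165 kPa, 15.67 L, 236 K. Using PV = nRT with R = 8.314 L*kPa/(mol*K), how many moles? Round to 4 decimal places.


PV = nRT, solve for n = PV / (RT).
PV = 165 * 15.67 = 2585.55
RT = 8.314 * 236 = 1962.104
n = 2585.55 / 1962.104
n = 1.31774361 mol, rounded to 4 dp:

1.3177 mol


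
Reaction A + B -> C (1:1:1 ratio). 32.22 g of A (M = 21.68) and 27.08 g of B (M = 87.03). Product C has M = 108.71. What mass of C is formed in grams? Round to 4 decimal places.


Find moles of each reactant; the smaller value is the limiting reagent in a 1:1:1 reaction, so moles_C equals moles of the limiter.
n_A = mass_A / M_A = 32.22 / 21.68 = 1.486162 mol
n_B = mass_B / M_B = 27.08 / 87.03 = 0.311157 mol
Limiting reagent: B (smaller), n_limiting = 0.311157 mol
mass_C = n_limiting * M_C = 0.311157 * 108.71
mass_C = 33.82587747 g, rounded to 4 dp:

33.8259 g
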